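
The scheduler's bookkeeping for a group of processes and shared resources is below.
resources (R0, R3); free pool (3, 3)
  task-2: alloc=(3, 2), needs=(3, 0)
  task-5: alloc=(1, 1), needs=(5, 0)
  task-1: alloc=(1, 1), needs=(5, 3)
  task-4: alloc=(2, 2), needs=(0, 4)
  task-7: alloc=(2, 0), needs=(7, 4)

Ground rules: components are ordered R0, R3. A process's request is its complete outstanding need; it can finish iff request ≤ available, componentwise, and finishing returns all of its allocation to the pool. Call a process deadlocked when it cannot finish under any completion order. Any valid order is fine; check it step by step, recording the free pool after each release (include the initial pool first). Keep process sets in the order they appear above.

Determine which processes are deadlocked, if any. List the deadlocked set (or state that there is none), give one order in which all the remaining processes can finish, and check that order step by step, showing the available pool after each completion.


Nothing here is deadlocked.
Key observation: beginning at task-2, releases accumulate fast enough that every process eventually fits.
One completion order for the rest: task-2, task-1, task-4, task-7, task-5. Verifying each step:
  pool = (3, 3)
  task-2: need (3, 0) fits (3, 3); releases (3, 2), pool now (6, 5)
  task-1: need (5, 3) fits (6, 5); releases (1, 1), pool now (7, 6)
  task-4: need (0, 4) fits (7, 6); releases (2, 2), pool now (9, 8)
  task-7: need (7, 4) fits (9, 8); releases (2, 0), pool now (11, 8)
  task-5: need (5, 0) fits (11, 8); releases (1, 1), pool now (12, 9)


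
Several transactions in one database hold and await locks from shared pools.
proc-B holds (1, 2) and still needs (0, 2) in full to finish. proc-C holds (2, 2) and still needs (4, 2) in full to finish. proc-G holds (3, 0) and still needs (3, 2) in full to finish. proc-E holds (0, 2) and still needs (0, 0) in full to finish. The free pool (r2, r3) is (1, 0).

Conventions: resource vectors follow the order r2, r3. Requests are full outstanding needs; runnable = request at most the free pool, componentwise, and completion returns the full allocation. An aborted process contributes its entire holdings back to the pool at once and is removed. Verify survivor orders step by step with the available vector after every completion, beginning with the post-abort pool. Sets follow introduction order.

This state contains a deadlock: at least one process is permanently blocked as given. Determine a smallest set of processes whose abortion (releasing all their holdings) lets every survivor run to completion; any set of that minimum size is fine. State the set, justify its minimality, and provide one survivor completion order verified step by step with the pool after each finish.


Abort proc-C.
Key observation: the returned (2, 2) from proc-C is what brings proc-G — unrunnable before, under any order — into play at step 1.
No smaller set exists: with zero aborts the deadlock remains.
The survivors complete as proc-G, proc-B, proc-E. Verifying each step (starting from the post-abort pool):
  pool = (3, 2)
  proc-G needs (3, 2) <= (3, 2) -> finishes; pool += (3, 0) = (6, 2)
  proc-B needs (0, 2) <= (6, 2) -> finishes; pool += (1, 2) = (7, 4)
  proc-E needs (0, 0) <= (7, 4) -> finishes; pool += (0, 2) = (7, 6)


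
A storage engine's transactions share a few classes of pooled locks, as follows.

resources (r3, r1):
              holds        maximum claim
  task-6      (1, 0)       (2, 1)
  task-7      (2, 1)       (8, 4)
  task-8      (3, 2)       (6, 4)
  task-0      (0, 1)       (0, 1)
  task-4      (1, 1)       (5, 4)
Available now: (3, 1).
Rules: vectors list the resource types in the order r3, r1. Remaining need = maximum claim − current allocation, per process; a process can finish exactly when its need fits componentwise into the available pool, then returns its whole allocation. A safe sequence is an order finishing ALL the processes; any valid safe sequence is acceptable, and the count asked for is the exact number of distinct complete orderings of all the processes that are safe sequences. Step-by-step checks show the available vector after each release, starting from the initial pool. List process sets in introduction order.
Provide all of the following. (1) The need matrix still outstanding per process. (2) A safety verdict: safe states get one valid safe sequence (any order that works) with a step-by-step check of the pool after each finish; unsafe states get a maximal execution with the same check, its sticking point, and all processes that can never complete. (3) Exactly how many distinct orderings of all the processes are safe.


(1) Remaining need (order r3, r1):
  task-6: (1, 1)
  task-7: (6, 3)
  task-8: (3, 2)
  task-0: (0, 0)
  task-4: (4, 3)
(2) SAFE. One safe sequence: task-0, task-8, task-7, task-6, task-4.
Key observation: task-8 is the earliest step where a requested resource binds exactly: need (3, 2), pool (3, 2) at its turn.
Step-by-step check:
  pool = (3, 1)
  task-0: need (0, 0) fits (3, 1); releases (0, 1), pool now (3, 2)
  task-8: need (3, 2) fits (3, 2); releases (3, 2), pool now (6, 4)
  task-7: need (6, 3) fits (6, 4); releases (2, 1), pool now (8, 5)
  task-6: need (1, 1) fits (8, 5); releases (1, 0), pool now (9, 5)
  task-4: need (4, 3) fits (9, 5); releases (1, 1), pool now (10, 6)
(3) The exact count: 10 of the possible complete orderings are safe sequences.


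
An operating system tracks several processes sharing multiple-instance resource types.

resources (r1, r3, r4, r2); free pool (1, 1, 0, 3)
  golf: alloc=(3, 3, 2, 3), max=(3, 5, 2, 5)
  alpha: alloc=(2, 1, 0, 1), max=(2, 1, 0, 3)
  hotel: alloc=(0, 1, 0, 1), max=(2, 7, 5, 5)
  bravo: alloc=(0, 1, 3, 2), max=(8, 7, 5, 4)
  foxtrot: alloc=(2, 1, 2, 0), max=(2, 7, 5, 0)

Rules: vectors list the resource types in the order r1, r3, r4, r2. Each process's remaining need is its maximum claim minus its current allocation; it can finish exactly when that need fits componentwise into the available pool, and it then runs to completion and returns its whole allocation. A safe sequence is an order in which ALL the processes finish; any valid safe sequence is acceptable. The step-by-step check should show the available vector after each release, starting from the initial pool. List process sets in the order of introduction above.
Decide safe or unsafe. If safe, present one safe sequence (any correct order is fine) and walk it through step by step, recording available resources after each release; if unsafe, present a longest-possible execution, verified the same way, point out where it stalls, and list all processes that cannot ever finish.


UNSAFE — no complete ordering exists.
Key observation: even finishing alpha, golf leaves just (6, 5, 2, 7) free — too little r3 for any of the remaining processes.
A maximal execution: alpha, golf — then nothing else fits. Step-by-step check:
  pool = (1, 1, 0, 3)
  alpha: need (0, 0, 0, 2) fits (1, 1, 0, 3); releases (2, 1, 0, 1), pool now (3, 2, 0, 4)
  golf: need (0, 2, 0, 2) fits (3, 2, 0, 4); releases (3, 3, 2, 3), pool now (6, 5, 2, 7)
  blocked: hotel wants (2, 6, 5, 4), pool (6, 5, 2, 7) — not enough r3 and r4
  blocked: bravo wants (8, 6, 2, 2), pool (6, 5, 2, 7) — not enough r1 and r3
  blocked: foxtrot wants (0, 6, 3, 0), pool (6, 5, 2, 7) — not enough r3 and r4
Processes that can never finish: hotel, bravo and foxtrot.


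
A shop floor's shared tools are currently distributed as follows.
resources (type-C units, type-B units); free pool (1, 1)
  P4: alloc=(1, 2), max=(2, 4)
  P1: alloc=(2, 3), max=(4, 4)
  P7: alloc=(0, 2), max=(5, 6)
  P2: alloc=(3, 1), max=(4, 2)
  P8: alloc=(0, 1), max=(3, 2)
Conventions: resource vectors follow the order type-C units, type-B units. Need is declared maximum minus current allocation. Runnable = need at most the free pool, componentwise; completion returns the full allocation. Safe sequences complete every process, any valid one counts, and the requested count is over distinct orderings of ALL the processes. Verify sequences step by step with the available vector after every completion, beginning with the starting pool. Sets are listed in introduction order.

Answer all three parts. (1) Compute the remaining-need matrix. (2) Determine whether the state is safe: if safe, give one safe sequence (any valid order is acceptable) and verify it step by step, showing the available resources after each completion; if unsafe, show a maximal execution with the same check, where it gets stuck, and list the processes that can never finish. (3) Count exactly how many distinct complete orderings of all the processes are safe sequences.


(1) Need matrix, components ordered type-C units, type-B units:
  P4: (1, 2)
  P1: (2, 1)
  P7: (5, 4)
  P2: (1, 1)
  P8: (3, 1)
(2) SAFE. One safe sequence: P2, P8, P1, P7, P4.
Key observation: P2 is the earliest step where a requested resource binds exactly: need (1, 1), pool (1, 1) at its turn.
Walking it through:
  pool = (1, 1)
  P2: need (1, 1) fits (1, 1); releases (3, 1), pool now (4, 2)
  P8: need (3, 1) fits (4, 2); releases (0, 1), pool now (4, 3)
  P1: need (2, 1) fits (4, 3); releases (2, 3), pool now (6, 6)
  P7: need (5, 4) fits (6, 6); releases (0, 2), pool now (6, 8)
  P4: need (1, 2) fits (6, 8); releases (1, 2), pool now (7, 10)
(3) Precisely 16 of the possible complete orderings are safe sequences.


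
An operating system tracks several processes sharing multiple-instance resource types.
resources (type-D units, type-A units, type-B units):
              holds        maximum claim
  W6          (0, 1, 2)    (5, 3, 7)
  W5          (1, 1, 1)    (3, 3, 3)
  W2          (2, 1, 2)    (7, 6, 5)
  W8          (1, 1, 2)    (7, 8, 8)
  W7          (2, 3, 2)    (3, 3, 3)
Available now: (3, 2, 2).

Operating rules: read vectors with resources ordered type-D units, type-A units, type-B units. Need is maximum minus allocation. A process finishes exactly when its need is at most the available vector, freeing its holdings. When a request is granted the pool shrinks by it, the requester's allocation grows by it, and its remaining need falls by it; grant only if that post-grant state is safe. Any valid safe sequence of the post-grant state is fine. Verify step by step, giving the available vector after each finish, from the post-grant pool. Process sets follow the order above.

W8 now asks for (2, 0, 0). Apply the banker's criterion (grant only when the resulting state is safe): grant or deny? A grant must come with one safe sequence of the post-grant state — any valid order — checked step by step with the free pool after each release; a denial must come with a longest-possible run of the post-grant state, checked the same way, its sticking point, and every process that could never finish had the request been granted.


DENY. Granting would leave the state unsafe.
Key observation: after W7, W5 the pool peaks at (4, 6, 5), and each blocked process is short somewhere: W6 on type-D units; W2 on type-D units; W8 on type-A units, type-B units.
Pretend the grant happened; the run W7, W5 goes as far as possible. Step-by-step check:
  pool = (1, 2, 2)
  W7: need (1, 0, 1) fits (1, 2, 2); releases (2, 3, 2), pool now (3, 5, 4)
  W5: need (2, 2, 2) fits (3, 5, 4); releases (1, 1, 1), pool now (4, 6, 5)
  W6 cannot run: need (5, 2, 5) vs free (4, 6, 5) (insufficient type-D units)
  W2 cannot run: need (5, 5, 3) vs free (4, 6, 5) (insufficient type-D units)
  W8 cannot run: need (4, 7, 6) vs free (4, 6, 5) (insufficient type-A units and type-B units)
Post-grant, the permanently blocked set is W6, W2 and W8.


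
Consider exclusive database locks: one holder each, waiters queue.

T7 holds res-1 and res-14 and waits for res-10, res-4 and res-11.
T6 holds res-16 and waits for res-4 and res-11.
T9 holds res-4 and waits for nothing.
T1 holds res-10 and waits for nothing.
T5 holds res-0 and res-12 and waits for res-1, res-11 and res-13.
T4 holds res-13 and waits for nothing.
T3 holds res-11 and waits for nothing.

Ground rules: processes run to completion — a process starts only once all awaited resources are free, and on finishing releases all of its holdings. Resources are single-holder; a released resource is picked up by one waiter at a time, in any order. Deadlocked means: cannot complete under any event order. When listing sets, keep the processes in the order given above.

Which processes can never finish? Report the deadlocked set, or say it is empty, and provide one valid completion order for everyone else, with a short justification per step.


Nothing here is deadlocked.
Key observation: the waits form no ring: some process can always run, and its releases unblock the others one by one.
One completion order for the rest: T3, T9, T1, T4, T6, T7, T5.
Check, step by step:
  run T3 (it waits on nothing); releases res-11
  run T9 (it waits on nothing); releases res-4
  run T1 (it waits on nothing); releases res-10
  run T4 (it waits on nothing); releases res-13
  T6: everything it awaited (res-4 and res-11) is free; runs, freeing res-16
  T7: everything it awaited (res-10, res-4 and res-11) is free; runs, freeing res-1 and res-14
  T5: everything it awaited (res-1, res-11 and res-13) is free; runs, freeing res-0 and res-12


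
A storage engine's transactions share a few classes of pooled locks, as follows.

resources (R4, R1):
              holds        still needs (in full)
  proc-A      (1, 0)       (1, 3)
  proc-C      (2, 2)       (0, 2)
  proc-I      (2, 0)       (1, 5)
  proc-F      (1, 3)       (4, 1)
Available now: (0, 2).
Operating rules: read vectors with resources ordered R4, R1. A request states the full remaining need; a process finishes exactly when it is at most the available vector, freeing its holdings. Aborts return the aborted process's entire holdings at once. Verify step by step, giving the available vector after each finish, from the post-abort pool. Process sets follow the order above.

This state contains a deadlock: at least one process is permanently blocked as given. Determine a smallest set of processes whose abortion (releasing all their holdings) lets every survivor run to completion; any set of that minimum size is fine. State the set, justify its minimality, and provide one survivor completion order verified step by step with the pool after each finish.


Abort proc-I.
Key observation: no ordering could ever have run proc-F before the abort of proc-I; with (2, 0) back in the pool it fits at step 2.
Why nothing smaller works: aborting no one leaves the state deadlocked as given.
One survivor order: proc-C, proc-F, proc-A. Check, step by step (post-abort pool first):
  pool = (2, 2)
  proc-C: need (0, 2) fits (2, 2); releases (2, 2), pool now (4, 4)
  proc-F: need (4, 1) fits (4, 4); releases (1, 3), pool now (5, 7)
  proc-A: need (1, 3) fits (5, 7); releases (1, 0), pool now (6, 7)


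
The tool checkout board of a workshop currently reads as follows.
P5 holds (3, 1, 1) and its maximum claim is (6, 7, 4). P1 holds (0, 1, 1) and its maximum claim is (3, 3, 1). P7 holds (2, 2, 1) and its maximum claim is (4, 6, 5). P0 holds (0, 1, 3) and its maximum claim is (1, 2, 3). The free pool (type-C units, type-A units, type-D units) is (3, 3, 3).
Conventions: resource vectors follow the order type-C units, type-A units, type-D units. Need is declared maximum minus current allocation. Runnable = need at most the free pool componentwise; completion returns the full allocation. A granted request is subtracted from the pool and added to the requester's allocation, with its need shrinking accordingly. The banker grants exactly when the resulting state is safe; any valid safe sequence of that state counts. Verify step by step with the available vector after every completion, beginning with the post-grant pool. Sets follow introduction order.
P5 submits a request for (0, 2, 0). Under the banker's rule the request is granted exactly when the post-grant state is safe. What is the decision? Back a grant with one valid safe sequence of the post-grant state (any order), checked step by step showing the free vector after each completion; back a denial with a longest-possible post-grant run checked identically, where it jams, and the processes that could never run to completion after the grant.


DENY. Granting would leave the state unsafe.
Key observation: after P0, P1 complete, (3, 3, 7) is the best the pool ever gets, yet each leftover process wants more type-A units.
After a pretend grant, a maximal execution: P0, P1 — then nothing else fits. Verifying each step:
  pool = (3, 1, 3)
  P0: need (1, 1, 0) fits (3, 1, 3); releases (0, 1, 3), pool now (3, 2, 6)
  P1: need (3, 2, 0) fits (3, 2, 6); releases (0, 1, 1), pool now (3, 3, 7)
  blocked: P5 wants (3, 4, 3), pool (3, 3, 7) — not enough type-A units
  blocked: P7 wants (2, 4, 4), pool (3, 3, 7) — not enough type-A units
Had the request been granted, P5 and P7 could never finish.


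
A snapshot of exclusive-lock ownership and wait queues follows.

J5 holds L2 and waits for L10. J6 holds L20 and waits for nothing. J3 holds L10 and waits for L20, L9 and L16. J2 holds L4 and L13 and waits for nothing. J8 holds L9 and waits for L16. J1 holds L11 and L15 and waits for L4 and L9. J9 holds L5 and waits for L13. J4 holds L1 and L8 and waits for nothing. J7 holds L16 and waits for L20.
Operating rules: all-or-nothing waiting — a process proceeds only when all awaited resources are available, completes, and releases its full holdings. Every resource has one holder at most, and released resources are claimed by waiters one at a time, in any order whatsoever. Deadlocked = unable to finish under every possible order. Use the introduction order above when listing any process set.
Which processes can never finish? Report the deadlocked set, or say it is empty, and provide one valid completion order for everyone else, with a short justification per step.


No process is deadlocked.
Key observation: every chain of waits terminates; starting from the processes that wait on nothing, all the rest unlock in turn.
One completion order for the rest: J6, J7, J2, J8, J4, J3, J1, J9, J5.
Step-by-step check:
  run J6 (it waits on nothing); releases L20
  J7: everything it awaited (L20) is free; runs, freeing L16
  run J2 (it waits on nothing); releases L4 and L13
  J8: everything it awaited (L16) is free; runs, freeing L9
  run J4 (it waits on nothing); releases L1 and L8
  J3: everything it awaited (L20, L9 and L16) is free; runs, freeing L10
  J1: everything it awaited (L4 and L9) is free; runs, freeing L11 and L15
  J9: everything it awaited (L13) is free; runs, freeing L5
  J5: everything it awaited (L10) is free; runs, freeing L2


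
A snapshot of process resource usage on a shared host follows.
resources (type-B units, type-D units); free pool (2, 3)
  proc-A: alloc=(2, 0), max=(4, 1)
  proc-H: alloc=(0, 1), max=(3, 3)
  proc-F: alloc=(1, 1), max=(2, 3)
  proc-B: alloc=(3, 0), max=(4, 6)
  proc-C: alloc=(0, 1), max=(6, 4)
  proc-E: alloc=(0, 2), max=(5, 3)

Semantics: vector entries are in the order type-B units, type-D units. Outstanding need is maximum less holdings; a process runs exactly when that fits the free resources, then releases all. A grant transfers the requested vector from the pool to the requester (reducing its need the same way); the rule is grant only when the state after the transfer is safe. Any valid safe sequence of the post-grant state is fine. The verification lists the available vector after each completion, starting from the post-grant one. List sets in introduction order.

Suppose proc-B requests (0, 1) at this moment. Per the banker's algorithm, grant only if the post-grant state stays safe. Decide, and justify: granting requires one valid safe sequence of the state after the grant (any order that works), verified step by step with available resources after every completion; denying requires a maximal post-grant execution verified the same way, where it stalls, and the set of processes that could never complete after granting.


GRANT — the state after the grant stays safe, e.g. via proc-A, proc-H, proc-F, proc-E, proc-B, proc-C.
Key observation: (2, 2) free after granting still covers proc-A first, and each release covers the next.
Step-by-step check of the post-grant state:
  pool = (2, 2)
  proc-A: need (2, 1) fits (2, 2); releases (2, 0), pool now (4, 2)
  proc-H: need (3, 2) fits (4, 2); releases (0, 1), pool now (4, 3)
  proc-F: need (1, 2) fits (4, 3); releases (1, 1), pool now (5, 4)
  proc-E: need (5, 1) fits (5, 4); releases (0, 2), pool now (5, 6)
  proc-B: need (1, 5) fits (5, 6); releases (3, 1), pool now (8, 7)
  proc-C: need (6, 3) fits (8, 7); releases (0, 1), pool now (8, 8)


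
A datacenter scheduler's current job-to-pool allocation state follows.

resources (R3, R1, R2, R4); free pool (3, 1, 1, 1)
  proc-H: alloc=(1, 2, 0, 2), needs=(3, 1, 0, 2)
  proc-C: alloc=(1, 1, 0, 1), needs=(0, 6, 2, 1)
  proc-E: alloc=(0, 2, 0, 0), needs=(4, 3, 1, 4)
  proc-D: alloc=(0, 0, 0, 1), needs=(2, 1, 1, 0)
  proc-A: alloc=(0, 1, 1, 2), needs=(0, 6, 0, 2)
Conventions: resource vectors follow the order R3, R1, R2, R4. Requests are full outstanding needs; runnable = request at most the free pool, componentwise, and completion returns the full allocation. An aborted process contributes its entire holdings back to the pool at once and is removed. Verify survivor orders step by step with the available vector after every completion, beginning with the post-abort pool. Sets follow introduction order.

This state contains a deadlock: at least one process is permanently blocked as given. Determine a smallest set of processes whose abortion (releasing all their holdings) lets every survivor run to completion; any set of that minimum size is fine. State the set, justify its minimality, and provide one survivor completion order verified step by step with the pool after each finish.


Abort proc-A.
Key observation: proc-C had no path to completion before; after the abort of proc-A ((0, 1, 1, 2) returned), step 4 is where it fits.
No smaller set exists: with zero aborts the deadlock remains.
Survivors finish in the order: proc-H, proc-E, proc-D, proc-C. Check, step by step (pool after the aborts first):
  pool = (3, 2, 2, 3)
  proc-H: need (3, 1, 0, 2) fits (3, 2, 2, 3); releases (1, 2, 0, 2), pool now (4, 4, 2, 5)
  proc-E: need (4, 3, 1, 4) fits (4, 4, 2, 5); releases (0, 2, 0, 0), pool now (4, 6, 2, 5)
  proc-D: need (2, 1, 1, 0) fits (4, 6, 2, 5); releases (0, 0, 0, 1), pool now (4, 6, 2, 6)
  proc-C: need (0, 6, 2, 1) fits (4, 6, 2, 6); releases (1, 1, 0, 1), pool now (5, 7, 2, 7)


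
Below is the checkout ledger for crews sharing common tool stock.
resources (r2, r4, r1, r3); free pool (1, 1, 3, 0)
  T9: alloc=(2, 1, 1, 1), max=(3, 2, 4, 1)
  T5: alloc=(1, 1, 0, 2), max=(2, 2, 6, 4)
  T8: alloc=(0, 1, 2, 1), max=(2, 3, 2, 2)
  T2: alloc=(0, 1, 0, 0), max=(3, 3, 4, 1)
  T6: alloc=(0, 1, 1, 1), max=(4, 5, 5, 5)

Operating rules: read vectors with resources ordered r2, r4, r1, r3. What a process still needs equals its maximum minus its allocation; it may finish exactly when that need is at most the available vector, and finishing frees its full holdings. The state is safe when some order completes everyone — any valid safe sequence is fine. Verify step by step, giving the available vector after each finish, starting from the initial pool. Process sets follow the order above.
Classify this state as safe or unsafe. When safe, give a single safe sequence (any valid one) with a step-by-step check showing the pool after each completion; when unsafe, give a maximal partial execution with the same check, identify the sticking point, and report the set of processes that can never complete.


SAFE. One safe sequence: T9, T8, T5, T6, T2.
Key observation: T9 is the earliest step where a requested resource binds exactly: need (1, 1, 3, 0), pool (1, 1, 3, 0) at its turn.
Step-by-step check:
  pool = (1, 1, 3, 0)
  run T9 (needs (1, 1, 3, 0), free (1, 1, 3, 0)); after release of (2, 1, 1, 1) the pool is (3, 2, 4, 1)
  run T8 (needs (2, 2, 0, 1), free (3, 2, 4, 1)); after release of (0, 1, 2, 1) the pool is (3, 3, 6, 2)
  run T5 (needs (1, 1, 6, 2), free (3, 3, 6, 2)); after release of (1, 1, 0, 2) the pool is (4, 4, 6, 4)
  run T6 (needs (4, 4, 4, 4), free (4, 4, 6, 4)); after release of (0, 1, 1, 1) the pool is (4, 5, 7, 5)
  run T2 (needs (3, 2, 4, 1), free (4, 5, 7, 5)); after release of (0, 1, 0, 0) the pool is (4, 6, 7, 5)


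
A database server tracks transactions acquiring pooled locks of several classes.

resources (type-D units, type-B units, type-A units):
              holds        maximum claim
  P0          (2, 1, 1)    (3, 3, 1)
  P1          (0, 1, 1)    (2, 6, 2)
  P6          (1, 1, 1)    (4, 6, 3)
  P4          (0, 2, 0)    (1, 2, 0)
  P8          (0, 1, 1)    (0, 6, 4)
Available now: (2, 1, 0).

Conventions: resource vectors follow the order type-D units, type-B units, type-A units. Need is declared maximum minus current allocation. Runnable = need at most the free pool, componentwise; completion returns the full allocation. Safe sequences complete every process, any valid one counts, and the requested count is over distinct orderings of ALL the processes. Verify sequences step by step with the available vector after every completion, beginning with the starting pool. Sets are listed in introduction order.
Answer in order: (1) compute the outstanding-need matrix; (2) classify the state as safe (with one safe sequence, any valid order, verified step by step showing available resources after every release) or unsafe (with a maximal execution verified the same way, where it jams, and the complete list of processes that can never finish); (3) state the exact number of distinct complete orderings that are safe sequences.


(1) Need matrix, components ordered type-D units, type-B units, type-A units:
  P0: (1, 2, 0)
  P1: (2, 5, 1)
  P6: (3, 5, 2)
  P4: (1, 0, 0)
  P8: (0, 5, 3)
(2) UNSAFE — no complete ordering exists.
Key observation: P4, P0 can finish, but then (4, 4, 1) is all there is, and the blocked group's type-B units demands exceed it.
The run P4, P0 cannot be extended any further. Walking it through:
  pool = (2, 1, 0)
  P4: need (1, 0, 0) fits (2, 1, 0); releases (0, 2, 0), pool now (2, 3, 0)
  P0: need (1, 2, 0) fits (2, 3, 0); releases (2, 1, 1), pool now (4, 4, 1)
  blocked: P1 wants (2, 5, 1), pool (4, 4, 1) — not enough type-B units
  blocked: P6 wants (3, 5, 2), pool (4, 4, 1) — not enough type-B units and type-A units
  blocked: P8 wants (0, 5, 3), pool (4, 4, 1) — not enough type-B units and type-A units
Processes that can never finish: P1, P6 and P8.
(3) The exact count: 0 of the possible complete orderings are safe sequences.


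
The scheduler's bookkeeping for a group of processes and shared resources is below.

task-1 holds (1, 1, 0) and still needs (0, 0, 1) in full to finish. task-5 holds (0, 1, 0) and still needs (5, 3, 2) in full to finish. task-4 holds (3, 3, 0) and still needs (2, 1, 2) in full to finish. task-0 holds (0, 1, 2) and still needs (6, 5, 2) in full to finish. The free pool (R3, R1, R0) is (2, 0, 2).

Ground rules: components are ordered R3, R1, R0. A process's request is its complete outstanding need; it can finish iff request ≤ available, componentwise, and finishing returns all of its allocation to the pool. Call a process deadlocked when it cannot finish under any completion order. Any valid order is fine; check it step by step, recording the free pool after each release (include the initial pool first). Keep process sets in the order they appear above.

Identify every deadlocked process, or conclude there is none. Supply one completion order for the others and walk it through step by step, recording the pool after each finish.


No process is deadlocked.
Key observation: no deadlock: task-1 fits now, and the freed resources carry the rest through.
A valid finishing order for the others: task-1, task-4, task-5, task-0. Step-by-step check:
  pool = (2, 0, 2)
  run task-1 (needs (0, 0, 1), free (2, 0, 2)); after release of (1, 1, 0) the pool is (3, 1, 2)
  run task-4 (needs (2, 1, 2), free (3, 1, 2)); after release of (3, 3, 0) the pool is (6, 4, 2)
  run task-5 (needs (5, 3, 2), free (6, 4, 2)); after release of (0, 1, 0) the pool is (6, 5, 2)
  run task-0 (needs (6, 5, 2), free (6, 5, 2)); after release of (0, 1, 2) the pool is (6, 6, 4)


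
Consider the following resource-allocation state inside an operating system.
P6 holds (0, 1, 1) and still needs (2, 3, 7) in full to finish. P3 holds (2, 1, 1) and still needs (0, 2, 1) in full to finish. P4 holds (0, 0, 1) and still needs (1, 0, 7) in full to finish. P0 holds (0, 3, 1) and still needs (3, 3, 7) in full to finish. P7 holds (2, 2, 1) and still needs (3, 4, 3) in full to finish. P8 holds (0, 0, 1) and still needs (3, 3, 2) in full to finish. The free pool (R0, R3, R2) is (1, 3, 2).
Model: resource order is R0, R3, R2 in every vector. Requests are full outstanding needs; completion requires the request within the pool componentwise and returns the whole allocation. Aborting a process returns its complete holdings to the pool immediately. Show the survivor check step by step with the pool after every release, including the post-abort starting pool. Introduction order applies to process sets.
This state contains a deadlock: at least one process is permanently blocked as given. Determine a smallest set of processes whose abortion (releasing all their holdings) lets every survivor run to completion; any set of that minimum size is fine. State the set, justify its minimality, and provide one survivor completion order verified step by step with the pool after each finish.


The answer: abort P6 and P0.
Key observation: before aborting P6 and P0, P4 was permanently blocked — no order could ever run it; afterwards it completes at step 4.
No one abort is enough; case by case: P6 alone leaves P4 blocked (short on R2); P3 alone leaves P6 blocked (short on R2); P4 alone leaves P6 blocked (short on R2); P0 alone leaves P6 blocked (short on R2); P7 alone leaves P6 blocked (short on R2); P8 alone leaves P6 blocked (short on R2).
One survivor order: P3, P7, P8, P4. Walking it through (post-abort pool first):
  pool = (1, 7, 4)
  run P3 (needs (0, 2, 1), free (1, 7, 4)); after release of (2, 1, 1) the pool is (3, 8, 5)
  run P7 (needs (3, 4, 3), free (3, 8, 5)); after release of (2, 2, 1) the pool is (5, 10, 6)
  run P8 (needs (3, 3, 2), free (5, 10, 6)); after release of (0, 0, 1) the pool is (5, 10, 7)
  run P4 (needs (1, 0, 7), free (5, 10, 7)); after release of (0, 0, 1) the pool is (5, 10, 8)


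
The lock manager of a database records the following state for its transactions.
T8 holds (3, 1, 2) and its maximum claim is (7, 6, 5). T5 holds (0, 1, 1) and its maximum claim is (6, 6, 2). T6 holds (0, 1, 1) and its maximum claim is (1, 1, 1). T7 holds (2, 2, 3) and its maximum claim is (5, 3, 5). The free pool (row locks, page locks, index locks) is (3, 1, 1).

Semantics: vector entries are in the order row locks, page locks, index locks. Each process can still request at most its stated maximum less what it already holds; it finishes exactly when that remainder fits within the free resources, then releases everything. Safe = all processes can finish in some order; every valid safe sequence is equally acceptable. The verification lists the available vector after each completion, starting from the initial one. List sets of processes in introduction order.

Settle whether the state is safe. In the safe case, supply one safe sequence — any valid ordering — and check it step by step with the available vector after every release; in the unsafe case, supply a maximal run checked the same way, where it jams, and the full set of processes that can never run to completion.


The state is UNSAFE.
Key observation: the wall is page locks: completing T6, T7 brings the pool only to (5, 4, 5), and all the rest need more.
A maximal execution: T6, T7 — then nothing else fits. Check, step by step:
  pool = (3, 1, 1)
  T6: need (1, 0, 0) fits (3, 1, 1); releases (0, 1, 1), pool now (3, 2, 2)
  T7: need (3, 1, 2) fits (3, 2, 2); releases (2, 2, 3), pool now (5, 4, 5)
  blocked: T8 wants (4, 5, 3), pool (5, 4, 5) — not enough page locks
  blocked: T5 wants (6, 5, 1), pool (5, 4, 5) — not enough row locks and page locks
Permanently blocked: T8 and T5.


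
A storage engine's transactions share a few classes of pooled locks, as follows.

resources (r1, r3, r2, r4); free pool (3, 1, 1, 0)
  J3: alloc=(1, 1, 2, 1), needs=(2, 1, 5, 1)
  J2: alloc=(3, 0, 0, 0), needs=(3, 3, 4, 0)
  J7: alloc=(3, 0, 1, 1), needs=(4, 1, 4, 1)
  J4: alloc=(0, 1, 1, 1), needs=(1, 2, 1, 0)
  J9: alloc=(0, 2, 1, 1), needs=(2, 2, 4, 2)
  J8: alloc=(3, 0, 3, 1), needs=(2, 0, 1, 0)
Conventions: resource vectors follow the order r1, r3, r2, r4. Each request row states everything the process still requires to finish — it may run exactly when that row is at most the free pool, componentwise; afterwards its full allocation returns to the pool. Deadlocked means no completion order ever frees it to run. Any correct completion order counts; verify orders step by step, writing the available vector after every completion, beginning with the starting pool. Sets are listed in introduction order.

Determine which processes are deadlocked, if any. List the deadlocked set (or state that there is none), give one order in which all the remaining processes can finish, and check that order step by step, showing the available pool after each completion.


No process is deadlocked.
Key observation: J8 fits the free pool immediately, and its release cascades until everyone finishes.
The rest can finish in the order J8, J7, J3, J9, J4, J2. Verifying each step:
  pool = (3, 1, 1, 0)
  run J8 (needs (2, 0, 1, 0), free (3, 1, 1, 0)); after release of (3, 0, 3, 1) the pool is (6, 1, 4, 1)
  run J7 (needs (4, 1, 4, 1), free (6, 1, 4, 1)); after release of (3, 0, 1, 1) the pool is (9, 1, 5, 2)
  run J3 (needs (2, 1, 5, 1), free (9, 1, 5, 2)); after release of (1, 1, 2, 1) the pool is (10, 2, 7, 3)
  run J9 (needs (2, 2, 4, 2), free (10, 2, 7, 3)); after release of (0, 2, 1, 1) the pool is (10, 4, 8, 4)
  run J4 (needs (1, 2, 1, 0), free (10, 4, 8, 4)); after release of (0, 1, 1, 1) the pool is (10, 5, 9, 5)
  run J2 (needs (3, 3, 4, 0), free (10, 5, 9, 5)); after release of (3, 0, 0, 0) the pool is (13, 5, 9, 5)


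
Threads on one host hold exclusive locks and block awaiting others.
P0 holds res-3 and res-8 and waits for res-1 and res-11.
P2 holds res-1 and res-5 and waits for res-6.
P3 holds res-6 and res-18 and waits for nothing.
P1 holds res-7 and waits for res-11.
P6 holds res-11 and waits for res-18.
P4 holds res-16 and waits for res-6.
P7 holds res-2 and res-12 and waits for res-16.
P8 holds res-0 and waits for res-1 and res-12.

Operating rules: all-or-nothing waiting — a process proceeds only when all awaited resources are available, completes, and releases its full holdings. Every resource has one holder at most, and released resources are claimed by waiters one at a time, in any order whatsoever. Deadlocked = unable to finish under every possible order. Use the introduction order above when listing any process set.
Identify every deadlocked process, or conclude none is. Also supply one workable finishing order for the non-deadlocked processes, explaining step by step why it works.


The deadlocked set is empty.
Key observation: no waiting chain loops back on itself — every chain ends at a process that waits on nothing, so everyone eventually runs.
A valid finishing order for the others: P3, P2, P6, P4, P0, P7, P8, P1.
Walking it through:
  P3: no waits; runs immediately, freeing res-6 and res-18
  P2: everything it awaited (res-6) is free; runs, freeing res-1 and res-5
  P6: everything it awaited (res-18) is free; runs, freeing res-11
  P4: everything it awaited (res-6) is free; runs, freeing res-16
  P0: everything it awaited (res-1 and res-11) is free; runs, freeing res-3 and res-8
  P7: everything it awaited (res-16) is free; runs, freeing res-2 and res-12
  P8: everything it awaited (res-1 and res-12) is free; runs, freeing res-0
  P1: everything it awaited (res-11) is free; runs, freeing res-7


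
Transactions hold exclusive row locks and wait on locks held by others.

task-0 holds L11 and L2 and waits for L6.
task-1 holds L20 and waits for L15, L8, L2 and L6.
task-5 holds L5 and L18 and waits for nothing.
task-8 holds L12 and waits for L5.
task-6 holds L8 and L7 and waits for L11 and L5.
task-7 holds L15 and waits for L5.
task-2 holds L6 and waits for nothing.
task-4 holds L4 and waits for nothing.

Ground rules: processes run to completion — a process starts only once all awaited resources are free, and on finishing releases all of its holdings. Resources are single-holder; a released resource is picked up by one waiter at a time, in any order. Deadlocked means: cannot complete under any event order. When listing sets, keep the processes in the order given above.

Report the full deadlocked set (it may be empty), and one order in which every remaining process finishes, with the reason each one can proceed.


Nothing here is deadlocked.
Key observation: although several processes wait, no cycle exists — each chain bottoms out at a free runner.
A valid finishing order for the others: task-2, task-5, task-4, task-7, task-0, task-6, task-1, task-8.
Walking it through:
  task-2: no waits; runs immediately, freeing L6
  task-5: no waits; runs immediately, freeing L5 and L18
  task-4: no waits; runs immediately, freeing L4
  run task-7 (all its waits — L5 — are resolved); releases L15
  run task-0 (all its waits — L6 — are resolved); releases L11 and L2
  run task-6 (all its waits — L11 and L5 — are resolved); releases L8 and L7
  run task-1 (all its waits — L15, L8, L2 and L6 — are resolved); releases L20
  run task-8 (all its waits — L5 — are resolved); releases L12


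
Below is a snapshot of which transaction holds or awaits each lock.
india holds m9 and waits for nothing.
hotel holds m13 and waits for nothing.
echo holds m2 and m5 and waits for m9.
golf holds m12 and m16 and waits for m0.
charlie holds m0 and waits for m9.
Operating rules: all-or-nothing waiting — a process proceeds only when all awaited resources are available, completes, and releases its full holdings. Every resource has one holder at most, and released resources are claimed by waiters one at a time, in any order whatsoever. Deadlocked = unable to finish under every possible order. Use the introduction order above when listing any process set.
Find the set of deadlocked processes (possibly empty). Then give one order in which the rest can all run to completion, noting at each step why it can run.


No process is deadlocked.
Key observation: no waiting chain loops back on itself — every chain ends at a process that waits on nothing, so everyone eventually runs.
The rest can finish in the order india, hotel, charlie, golf, echo.
Walking it through:
  india: no waits; runs immediately, freeing m9
  hotel: no waits; runs immediately, freeing m13
  charlie: everything it awaited (m9) is free; runs, freeing m0
  golf: everything it awaited (m0) is free; runs, freeing m12 and m16
  echo: everything it awaited (m9) is free; runs, freeing m2 and m5


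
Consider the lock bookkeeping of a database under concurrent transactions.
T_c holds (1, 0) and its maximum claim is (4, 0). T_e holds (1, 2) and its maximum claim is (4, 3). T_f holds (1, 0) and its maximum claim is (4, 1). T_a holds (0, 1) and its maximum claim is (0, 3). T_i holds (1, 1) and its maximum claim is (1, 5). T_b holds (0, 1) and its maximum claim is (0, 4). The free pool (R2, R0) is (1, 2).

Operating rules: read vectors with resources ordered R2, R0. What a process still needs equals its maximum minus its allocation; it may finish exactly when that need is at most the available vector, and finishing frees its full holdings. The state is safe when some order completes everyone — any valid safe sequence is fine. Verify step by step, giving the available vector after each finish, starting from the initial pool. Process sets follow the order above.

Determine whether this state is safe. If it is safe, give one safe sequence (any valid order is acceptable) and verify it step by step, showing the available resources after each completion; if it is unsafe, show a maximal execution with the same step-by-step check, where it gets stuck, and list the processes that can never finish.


The state is UNSAFE.
Key observation: T_a, T_b, T_i can finish, but then (2, 5) is all there is, and the blocked group's R2 demands exceed it.
A maximal execution: T_a, T_b, T_i — then nothing else fits. Verifying each step:
  pool = (1, 2)
  T_a: need (0, 2) fits (1, 2); releases (0, 1), pool now (1, 3)
  T_b: need (0, 3) fits (1, 3); releases (0, 1), pool now (1, 4)
  T_i: need (0, 4) fits (1, 4); releases (1, 1), pool now (2, 5)
  T_c still needs (3, 0) but only (2, 5) is free — short on R2
  T_e still needs (3, 1) but only (2, 5) is free — short on R2
  T_f still needs (3, 1) but only (2, 5) is free — short on R2
Never able to finish: T_c, T_e and T_f.
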